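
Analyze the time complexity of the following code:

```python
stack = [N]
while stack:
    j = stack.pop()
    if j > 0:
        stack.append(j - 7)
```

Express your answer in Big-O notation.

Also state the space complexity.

Time complexity: O(n).
Space complexity: O(1).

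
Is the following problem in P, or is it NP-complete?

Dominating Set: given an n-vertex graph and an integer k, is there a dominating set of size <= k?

This problem is NP-complete: reduces from Set Cover (with k part of the input).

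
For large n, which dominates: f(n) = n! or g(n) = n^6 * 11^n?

f(n) = n! grows faster: by Stirling n! ~ (n/e)^n sqrt(2*pi*n); (n/e)^n eventually dominates n^6 * 11^n.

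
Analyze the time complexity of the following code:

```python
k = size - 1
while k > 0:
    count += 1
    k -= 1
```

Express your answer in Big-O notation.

Time complexity: O(n).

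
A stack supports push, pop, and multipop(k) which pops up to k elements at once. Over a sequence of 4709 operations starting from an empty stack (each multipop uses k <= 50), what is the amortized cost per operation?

Each element is pushed exactly once and popped at most once (whether by pop or as part of a multipop). So the total number of individual pops over the whole sequence is at most the number of pushes, which is at most 4709. Total work <= 2 * 4709, hence O(1) amortized per operation.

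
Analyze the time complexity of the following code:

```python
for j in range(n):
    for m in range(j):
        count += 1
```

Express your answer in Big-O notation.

Time complexity: O(n^2).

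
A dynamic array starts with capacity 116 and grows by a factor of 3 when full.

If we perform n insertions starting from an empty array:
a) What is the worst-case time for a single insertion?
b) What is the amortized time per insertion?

(a) Worst-case single insertion: O(n) -- when the array is full at capacity c, the resize copies all c elements, and c can be Theta(n).
(b) Resizes happen at sizes 116, 348, 1044, ... Total copy cost for n insertions: 116 + 348 + ... = O(n) (geometric series with ratio 1/3). Amortized cost per insertion: O(n)/n = O(1).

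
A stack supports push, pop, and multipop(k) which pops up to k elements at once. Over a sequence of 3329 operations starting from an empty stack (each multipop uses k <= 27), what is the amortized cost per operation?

Each element is pushed exactly once and popped at most once (whether by pop or as part of a multipop). So the total number of individual pops over the whole sequence is at most the number of pushes, which is at most 3329. Total work <= 2 * 3329, hence O(1) amortized per operation.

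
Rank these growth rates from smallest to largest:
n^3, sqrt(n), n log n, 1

Ordered by growth rate: 1 < sqrt(n) < n log n < n^3.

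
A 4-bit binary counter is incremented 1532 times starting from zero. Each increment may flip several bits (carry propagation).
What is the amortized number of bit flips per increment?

Bit i flips on every 2^i-th increment, so over 1532 increments bit i flips floor(1532/2^i) times. Summing over i: total flips < 2 * 1532. Amortized: < 2 = O(1) per increment.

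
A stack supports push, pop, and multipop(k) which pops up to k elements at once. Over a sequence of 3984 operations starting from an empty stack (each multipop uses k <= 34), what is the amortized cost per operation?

Each element is pushed exactly once and popped at most once (whether by pop or as part of a multipop). So the total number of individual pops over the whole sequence is at most the number of pushes, which is at most 3984. Total work <= 2 * 3984, hence O(1) amortized per operation.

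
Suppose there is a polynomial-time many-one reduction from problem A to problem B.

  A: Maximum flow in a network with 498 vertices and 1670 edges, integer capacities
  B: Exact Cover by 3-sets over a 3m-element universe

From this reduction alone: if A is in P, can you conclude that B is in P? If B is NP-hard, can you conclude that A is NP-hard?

A poly-time reduction A <=_p B transfers tractability DOWN (B easy => A easy) and hardness UP (A hard => B hard), not the reverse.
From A in P, the reduction alone does NOT give B in P: any problem in P trivially reduces to SAT, yet SAT is not known to be in P.
From B NP-hard, the reduction alone does NOT give A NP-hard: again, easy problems reduce to hard ones.
(Here in fact A is P and B is NP-complete.)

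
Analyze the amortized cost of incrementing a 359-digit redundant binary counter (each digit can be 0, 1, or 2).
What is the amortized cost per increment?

A redundant counter on 359 digits allows digit values 0, 1, 2. Increment adds 1 to the least significant digit and carries any 2 to a 0 plus +1 on the next digit. With potential Phi = (number of 2-digits), each increment does O(1) actual work plus a chain of carries, each of which decreases Phi by 1. Amortized O(1).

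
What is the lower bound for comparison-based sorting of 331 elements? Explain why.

A comparison-based sorting algorithm corresponds to a decision tree. With 331! possible permutations, the tree has 331! leaves. The height is at least log_2(331!) = Omega(n log n) by Stirling's approximation.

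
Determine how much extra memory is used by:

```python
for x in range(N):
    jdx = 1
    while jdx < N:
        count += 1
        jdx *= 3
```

Space complexity: O(1).
Only a constant amount of auxiliary storage is used; nothing grows with n.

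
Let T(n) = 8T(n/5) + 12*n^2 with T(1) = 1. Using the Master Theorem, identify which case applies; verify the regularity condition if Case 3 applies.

a=8, b=5, f(n)=12*n^2.
log_5(8) = 1.292 < 2.
f(n) = Omega(n^(1.292+epsilon)) for some epsilon > 0, so Case 3 is the candidate.
Regularity: a*f(n/b) = 8*12*(n/5)^2 = (8/25)*12*n^2 <= c*f(n) with c = 8/25 < 1. Satisfied.
Case 3: T(n) = Theta(n^2).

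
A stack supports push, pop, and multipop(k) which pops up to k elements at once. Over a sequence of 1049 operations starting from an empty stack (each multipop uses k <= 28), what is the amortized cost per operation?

Each element is pushed exactly once and popped at most once (whether by pop or as part of a multipop). So the total number of individual pops over the whole sequence is at most the number of pushes, which is at most 1049. Total work <= 2 * 1049, hence O(1) amortized per operation.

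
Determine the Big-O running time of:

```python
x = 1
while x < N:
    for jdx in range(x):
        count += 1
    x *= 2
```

Time complexity: O(n).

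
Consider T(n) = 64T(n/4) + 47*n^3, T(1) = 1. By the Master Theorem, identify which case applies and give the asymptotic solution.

a=64, b=4, f(n)=47*n^3.
log_4(64) = 3, so n^(log_b(a)) = n^3.
f(n) = Theta(n^3), so Case 2 applies.
T(n) = Theta(n^3 log n).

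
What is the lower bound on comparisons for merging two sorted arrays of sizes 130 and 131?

Adversary argument: with sizes 130 and 131 (differing by at most 1), interleave the two arrays so that every consecutive pair in the output comes from different inputs. Then each of the 260 adjacent output pairs must be directly compared, or the algorithm cannot determine their relative order. So 260 comparisons are necessary; standard merge achieves this.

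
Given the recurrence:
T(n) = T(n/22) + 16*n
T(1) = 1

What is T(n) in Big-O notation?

Geometric series: 16*n*(1 + 1/22 + 1/22^2 + ...) = O(n). T(n) = O(n).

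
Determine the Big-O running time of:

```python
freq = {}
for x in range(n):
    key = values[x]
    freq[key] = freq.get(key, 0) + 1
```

Time complexity: O(n).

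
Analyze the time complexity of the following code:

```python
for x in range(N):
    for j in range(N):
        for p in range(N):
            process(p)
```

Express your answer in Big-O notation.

Time complexity: O(n^3).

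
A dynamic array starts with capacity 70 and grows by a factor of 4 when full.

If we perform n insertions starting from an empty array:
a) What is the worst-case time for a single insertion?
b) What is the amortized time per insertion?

(a) Worst-case single insertion: O(n) -- when the array is full at capacity c, the resize copies all c elements, and c can be Theta(n).
(b) Resizes happen at sizes 70, 280, 1120, ... Total copy cost for n insertions: 70 + 280 + ... = O(n) (geometric series with ratio 1/4). Amortized cost per insertion: O(n)/n = O(1).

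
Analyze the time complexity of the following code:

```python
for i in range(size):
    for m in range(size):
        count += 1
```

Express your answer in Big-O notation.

Time complexity: O(n^2).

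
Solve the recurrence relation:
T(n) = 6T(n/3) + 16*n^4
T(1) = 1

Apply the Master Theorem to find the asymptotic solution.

a=6, b=3, f(n)=16*n^4. log_3(6) = 1.631 < 4. Case 3: T(n) = O(n^4).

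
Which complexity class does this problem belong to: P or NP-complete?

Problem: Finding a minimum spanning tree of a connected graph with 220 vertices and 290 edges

This problem is in P: Kruskal's / Prim's algorithms run in polynomial time.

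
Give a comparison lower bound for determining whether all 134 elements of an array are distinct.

In the algebraic decision-tree model, the YES region for element distinctness on 134 elements has 134! connected components (one per ordering). Ben-Or's theorem then gives a lower bound of Omega(log(n!)) = Omega(n log n).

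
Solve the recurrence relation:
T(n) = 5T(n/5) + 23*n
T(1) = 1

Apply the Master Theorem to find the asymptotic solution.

a=5, b=5, f(n)=23*n. log_5(5) = 1. Case 2: T(n) = O(n log n).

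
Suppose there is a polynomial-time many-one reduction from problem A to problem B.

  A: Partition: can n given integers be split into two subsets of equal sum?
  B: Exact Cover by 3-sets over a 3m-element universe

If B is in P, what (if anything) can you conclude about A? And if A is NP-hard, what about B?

A poly-time reduction A <=_p B means any A-instance can be transformed to a B-instance in poly time.
If B is in P: compose the reduction with B's poly-time algorithm to solve A in poly time, so A is in P.
If A is NP-hard: every NP problem reduces to A, which reduces to B; composing reductions, every NP problem reduces to B, so B is NP-hard.
(Here in fact A is NP-complete and B is NP-complete.)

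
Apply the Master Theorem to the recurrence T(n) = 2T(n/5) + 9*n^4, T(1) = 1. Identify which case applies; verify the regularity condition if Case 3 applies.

a=2, b=5, f(n)=9*n^4.
log_5(2) = 0.4307 < 4.
f(n) = Omega(n^(0.4307+epsilon)) for some epsilon > 0, so Case 3 is the candidate.
Regularity: a*f(n/b) = 2*9*(n/5)^4 = (2/625)*9*n^4 <= c*f(n) with c = 2/625 < 1. Satisfied.
Case 3: T(n) = Theta(n^4).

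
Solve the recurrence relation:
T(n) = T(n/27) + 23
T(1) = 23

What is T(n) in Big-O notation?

Each step divides n by 27 and adds 23. After log_27(n) steps, T(n) = O(log n).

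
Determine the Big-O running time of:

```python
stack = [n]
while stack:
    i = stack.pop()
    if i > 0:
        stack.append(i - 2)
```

Time complexity: O(n).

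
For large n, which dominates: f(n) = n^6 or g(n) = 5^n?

g(n) = 5^n grows faster: any exponential with base > 1 dominates every polynomial.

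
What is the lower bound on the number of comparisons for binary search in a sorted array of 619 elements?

With 619 possible positions, we need at least ceil(log_2(619)) = 10 comparisons. Each comparison splits the remaining candidates by at most half.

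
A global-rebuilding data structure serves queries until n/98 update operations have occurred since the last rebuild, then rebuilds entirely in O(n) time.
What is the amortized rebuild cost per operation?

The O(n) rebuild is triggered by n/98 operations, so each contributes O(n)/(n/98) = O(98) = O(1) to the rebuild cost.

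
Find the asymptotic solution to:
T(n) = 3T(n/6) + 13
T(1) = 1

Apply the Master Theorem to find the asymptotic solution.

a=3, b=6, f(n)=13. log_6(3) = 0.6131. Case 1 of Master Theorem: T(n) = O(n^0.6131).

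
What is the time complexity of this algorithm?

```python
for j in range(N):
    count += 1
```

Time complexity: O(n).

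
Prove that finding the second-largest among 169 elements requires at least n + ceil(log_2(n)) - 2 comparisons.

Lower bound (adversary): identifying the maximum requires 169-1 comparisons (each eliminates one candidate). Assign weight 1 to each element; on each comparison the adversary lets the heavier side win and gives it the loser's weight. The max ends with weight 169, but each comparison it wins at most doubles its weight, so the max must win >= ceil(log_2(169)) = 8 comparisons. The second-largest is one of those 8 direct losers to the max, and identifying which one is largest needs >= 8-1 further comparisons. Total >= 169-1 + 8-1 = 175.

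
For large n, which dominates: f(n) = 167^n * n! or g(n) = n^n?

f(n) = 167^n * n! grows faster: by Stirling n! ~ sqrt(2 pi n)(n/e)^n, so 167^n n! / n^n ~ (167/e)^n sqrt(2 pi n) -> infinity since 167/e > 1.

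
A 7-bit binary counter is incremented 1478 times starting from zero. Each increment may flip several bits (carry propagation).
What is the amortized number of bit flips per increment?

Bit i flips on every 2^i-th increment, so over 1478 increments bit i flips floor(1478/2^i) times. Summing over i: total flips < 2 * 1478. Amortized: < 2 = O(1) per increment.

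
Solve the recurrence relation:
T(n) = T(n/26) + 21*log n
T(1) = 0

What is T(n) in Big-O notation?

Each of the log_26(n) levels adds O(log n). T(n) = O(log^2 n).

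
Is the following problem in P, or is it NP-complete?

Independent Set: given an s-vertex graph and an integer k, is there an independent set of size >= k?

This problem is NP-complete: complement of Clique (with k part of the input).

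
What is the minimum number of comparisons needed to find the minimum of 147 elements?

Finding the minimum requires 146 comparisons, identical reasoning to finding the maximum. Each comparison eliminates one candidate.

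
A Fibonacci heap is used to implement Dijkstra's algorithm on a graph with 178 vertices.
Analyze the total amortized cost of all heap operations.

Dijkstra performs 178 insert, 178 extract-min, and at most E decrease-key operations. With Fibonacci heap: insert O(1) amortized, extract-min O(log n) amortized, decrease-key O(1) amortized. Total with n = 178: O(n * 1 + n * log n + E * 1) = O(n log n + E).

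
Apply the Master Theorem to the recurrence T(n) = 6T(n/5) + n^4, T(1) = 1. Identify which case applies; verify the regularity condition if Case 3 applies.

a=6, b=5, f(n)=n^4.
log_5(6) = 1.113 < 4.
f(n) = Omega(n^(1.113+epsilon)) for some epsilon > 0, so Case 3 is the candidate.
Regularity: a*f(n/b) = 6*1*(n/5)^4 = (6/625)*1*n^4 <= c*f(n) with c = 6/625 < 1. Satisfied.
Case 3: T(n) = Theta(n^4).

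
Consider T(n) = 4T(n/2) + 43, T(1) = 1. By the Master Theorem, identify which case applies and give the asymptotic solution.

a=4, b=2, f(n)=43.
log_2(4) = 2 > 0.
Since f(n) = O(n^0) is polynomially smaller than n^2, Case 1 applies.
T(n) = Theta(n^2).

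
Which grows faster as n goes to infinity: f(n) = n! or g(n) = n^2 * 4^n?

f(n) = n! grows faster: by Stirling n! ~ (n/e)^n sqrt(2*pi*n); (n/e)^n eventually dominates n^2 * 4^n.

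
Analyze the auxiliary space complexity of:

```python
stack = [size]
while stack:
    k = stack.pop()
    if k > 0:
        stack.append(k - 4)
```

Space complexity: O(1).
Only a constant amount of auxiliary storage is used; nothing grows with n.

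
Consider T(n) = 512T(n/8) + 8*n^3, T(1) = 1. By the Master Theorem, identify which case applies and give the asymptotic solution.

a=512, b=8, f(n)=8*n^3.
log_8(512) = 3, so n^(log_b(a)) = n^3.
f(n) = Theta(n^3), so Case 2 applies.
T(n) = Theta(n^3 log n).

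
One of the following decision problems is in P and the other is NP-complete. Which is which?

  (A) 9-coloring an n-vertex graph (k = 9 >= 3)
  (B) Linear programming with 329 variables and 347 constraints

(A) is NP-complete: graph k-coloring for k>=3 is NP-complete by reduction from 3-SAT.
(B) is P: the ellipsoid and interior-point methods run in polynomial time.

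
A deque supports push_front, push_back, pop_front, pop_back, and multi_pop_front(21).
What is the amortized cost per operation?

Assign 2 credits to each push operation. A pop uses 1 saved credit. multi_pop_front(21) uses up to 21 saved credits from previous pushes. Credits never go negative. Amortized cost is O(1).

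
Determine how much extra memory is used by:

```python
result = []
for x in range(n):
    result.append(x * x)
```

Space complexity: O(n).
Auxiliary storage grows linearly with the input size n in the worst case.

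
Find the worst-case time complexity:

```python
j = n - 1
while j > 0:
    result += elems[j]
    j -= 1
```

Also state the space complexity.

Time complexity: O(n).
Space complexity: O(1).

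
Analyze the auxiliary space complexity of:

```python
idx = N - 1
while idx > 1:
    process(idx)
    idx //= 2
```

Space complexity: O(1).
Only a constant amount of auxiliary storage is used; nothing grows with n.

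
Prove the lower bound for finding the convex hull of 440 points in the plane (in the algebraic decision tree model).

Reduction from sorting: given 440 numbers x_1,...,x_{440}, map x_i to the point (x_i, x_i^2) on the parabola y = x^2. All points are on the convex hull, and walking the hull gives them in sorted x-order. Since sorting requires Omega(n log n), so does planar convex hull.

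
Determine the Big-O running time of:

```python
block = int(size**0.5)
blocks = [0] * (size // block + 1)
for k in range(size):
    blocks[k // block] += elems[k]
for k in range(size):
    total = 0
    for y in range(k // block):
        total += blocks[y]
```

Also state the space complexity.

Time complexity: O(n * sqrt(n)).
Space complexity: O(sqrt(n)).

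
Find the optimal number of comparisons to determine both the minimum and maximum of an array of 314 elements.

Naive approach: 626 comparisons (313 for max + 313 for min).
Optimal: Compare elements in pairs first (floor(n/2) = 157 comparisons), then find max among winners and min among losers (156 comparisons each).
Total: ceil(3n/2) - 2 = 469 comparisons. An adversary argument shows this is also a lower bound.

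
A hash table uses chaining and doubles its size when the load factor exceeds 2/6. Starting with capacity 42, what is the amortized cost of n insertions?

Rehashing occurs when load exceeds 2/6. Total rehash cost is geometric series summing to O(n). Each insertion itself is O(1). Amortized: O(1).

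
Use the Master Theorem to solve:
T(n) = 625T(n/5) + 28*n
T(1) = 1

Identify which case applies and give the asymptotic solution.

a=625, b=5, f(n)=28*n.
log_5(625) = 4 > 1.
Since f(n) = O(n^1) is polynomially smaller than n^4, Case 1 applies.
T(n) = Theta(n^4).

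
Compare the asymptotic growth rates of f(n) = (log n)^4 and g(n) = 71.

f(n) = (log n)^4 grows faster: any unbounded function dominates a constant.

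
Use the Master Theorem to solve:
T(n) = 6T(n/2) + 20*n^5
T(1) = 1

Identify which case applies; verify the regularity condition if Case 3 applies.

a=6, b=2, f(n)=20*n^5.
log_2(6) = 2.585 < 5.
f(n) = Omega(n^(2.585+epsilon)) for some epsilon > 0, so Case 3 is the candidate.
Regularity: a*f(n/b) = 6*20*(n/2)^5 = (6/32)*20*n^5 <= c*f(n) with c = 6/32 < 1. Satisfied.
Case 3: T(n) = Theta(n^5).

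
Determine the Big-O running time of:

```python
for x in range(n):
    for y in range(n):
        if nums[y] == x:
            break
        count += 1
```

Time complexity: O(n^2).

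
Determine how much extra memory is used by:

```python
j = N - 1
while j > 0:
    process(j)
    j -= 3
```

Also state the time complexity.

Space complexity: O(1).
Only a constant amount of auxiliary storage is used; nothing grows with n.
Time complexity: O(n).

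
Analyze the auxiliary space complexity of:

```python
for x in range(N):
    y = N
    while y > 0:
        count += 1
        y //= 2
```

Space complexity: O(1).
Only a constant amount of auxiliary storage is used; nothing grows with n.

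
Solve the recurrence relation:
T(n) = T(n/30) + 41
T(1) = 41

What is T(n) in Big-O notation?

Each step divides n by 30 and adds 41. After log_30(n) steps, T(n) = O(log n).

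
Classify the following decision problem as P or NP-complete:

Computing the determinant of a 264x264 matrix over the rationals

This problem is in P: Gaussian elimination runs in O(n^3).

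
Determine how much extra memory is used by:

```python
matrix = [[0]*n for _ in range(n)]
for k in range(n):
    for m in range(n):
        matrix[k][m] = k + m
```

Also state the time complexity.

Space complexity: O(n^2).
A 2D structure of size n x n is allocated.
Time complexity: O(n^2).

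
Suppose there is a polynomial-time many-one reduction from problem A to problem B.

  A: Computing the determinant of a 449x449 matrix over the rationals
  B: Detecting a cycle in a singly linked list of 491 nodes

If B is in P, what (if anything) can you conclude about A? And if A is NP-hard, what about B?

A poly-time reduction A <=_p B means any A-instance can be transformed to a B-instance in poly time.
If B is in P: compose the reduction with B's poly-time algorithm to solve A in poly time, so A is in P.
If A is NP-hard: every NP problem reduces to A, which reduces to B; composing reductions, every NP problem reduces to B, so B is NP-hard.
(Here in fact A is P and B is P.)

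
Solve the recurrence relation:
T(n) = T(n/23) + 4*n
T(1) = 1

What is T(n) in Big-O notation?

Geometric series: 4*n*(1 + 1/23 + 1/23^2 + ...) = O(n). T(n) = O(n).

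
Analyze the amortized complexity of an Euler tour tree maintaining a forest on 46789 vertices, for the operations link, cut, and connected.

An Euler tour tree stores each tree's Euler tour as a balanced BST keyed by tour position. On 46789 vertices: link concatenates two tours via O(1) splits/joins of size <= 2*46789 (O(log n)); cut splits the tour at the two occurrences of the edge (O(log n)); connected compares BST roots (O(log n) to find the root). All O(log n) amortized.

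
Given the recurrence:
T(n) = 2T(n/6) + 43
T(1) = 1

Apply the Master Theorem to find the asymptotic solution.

a=2, b=6, f(n)=43. log_6(2) = 0.3869. Case 1 of Master Theorem: T(n) = O(n^0.3869).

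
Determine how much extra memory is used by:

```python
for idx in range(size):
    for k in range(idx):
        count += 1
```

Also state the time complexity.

Space complexity: O(1).
Only a constant amount of auxiliary storage is used; nothing grows with n.
Time complexity: O(n^2).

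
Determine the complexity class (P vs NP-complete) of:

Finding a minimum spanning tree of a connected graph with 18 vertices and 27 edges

This problem is in P: Kruskal's / Prim's algorithms run in polynomial time.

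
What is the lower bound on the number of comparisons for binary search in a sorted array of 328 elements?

With 328 possible positions, we need at least ceil(log_2(328)) = 9 comparisons. Each comparison splits the remaining candidates by at most half.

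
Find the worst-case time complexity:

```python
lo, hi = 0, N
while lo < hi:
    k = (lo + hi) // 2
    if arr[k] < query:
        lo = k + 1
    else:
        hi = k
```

Time complexity: O(log n).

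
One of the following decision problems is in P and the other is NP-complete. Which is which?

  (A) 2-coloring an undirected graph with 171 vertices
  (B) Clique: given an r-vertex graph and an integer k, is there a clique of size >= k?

(A) is P: 2-coloring is bipartiteness testing via BFS, O(V+E).
(B) is NP-complete: complement of Independent Set / Vertex Cover (with k part of the input).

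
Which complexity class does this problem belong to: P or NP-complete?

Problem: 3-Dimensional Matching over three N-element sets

This problem is NP-complete: one of Karp's 21 NP-complete problems.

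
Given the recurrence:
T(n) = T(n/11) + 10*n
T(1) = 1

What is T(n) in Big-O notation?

Geometric series: 10*n*(1 + 1/11 + 1/11^2 + ...) = O(n). T(n) = O(n).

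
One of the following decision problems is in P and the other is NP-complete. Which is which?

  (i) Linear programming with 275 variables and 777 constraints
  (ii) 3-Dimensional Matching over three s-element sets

(i) is P: the ellipsoid and interior-point methods run in polynomial time.
(ii) is NP-complete: one of Karp's 21 NP-complete problems.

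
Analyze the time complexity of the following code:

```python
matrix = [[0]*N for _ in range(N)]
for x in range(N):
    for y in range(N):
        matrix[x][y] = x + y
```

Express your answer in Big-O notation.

Time complexity: O(n^2).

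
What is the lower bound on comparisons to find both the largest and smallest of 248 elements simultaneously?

Pair elements first (floor(248/2) comparisons), then find max among winners and min among losers. Total: ceil(3*248/2) - 2 = 370 comparisons.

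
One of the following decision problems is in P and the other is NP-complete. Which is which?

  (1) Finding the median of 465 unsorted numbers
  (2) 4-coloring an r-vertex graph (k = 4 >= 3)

(1) is P: linear-time selection (median-of-medians) runs in O(n).
(2) is NP-complete: graph k-coloring for k>=3 is NP-complete by reduction from 3-SAT.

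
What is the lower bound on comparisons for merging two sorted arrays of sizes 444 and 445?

Adversary argument: with sizes 444 and 445 (differing by at most 1), interleave the two arrays so that every consecutive pair in the output comes from different inputs. Then each of the 888 adjacent output pairs must be directly compared, or the algorithm cannot determine their relative order. So 888 comparisons are necessary; standard merge achieves this.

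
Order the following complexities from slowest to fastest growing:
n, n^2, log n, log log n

Ordered by growth rate: log log n < log n < n < n^2.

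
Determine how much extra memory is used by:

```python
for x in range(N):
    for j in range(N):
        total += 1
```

Space complexity: O(1).
Only a constant amount of auxiliary storage is used; nothing grows with n.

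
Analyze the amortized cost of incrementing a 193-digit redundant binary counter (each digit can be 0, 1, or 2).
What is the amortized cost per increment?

A redundant counter on 193 digits allows digit values 0, 1, 2. Increment adds 1 to the least significant digit and carries any 2 to a 0 plus +1 on the next digit. With potential Phi = (number of 2-digits), each increment does O(1) actual work plus a chain of carries, each of which decreases Phi by 1. Amortized O(1).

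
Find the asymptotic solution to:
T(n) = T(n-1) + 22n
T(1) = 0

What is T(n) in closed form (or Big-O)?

Unrolling: T(n) = 0 + 22*(2 + 3 + ... + n) = 0 + 22*(n(n+1)/2 - 1) = O(n^2).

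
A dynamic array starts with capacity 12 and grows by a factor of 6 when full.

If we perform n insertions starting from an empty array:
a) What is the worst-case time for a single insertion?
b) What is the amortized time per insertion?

(a) Worst-case single insertion: O(n) -- when the array is full at capacity c, the resize copies all c elements, and c can be Theta(n).
(b) Resizes happen at sizes 12, 72, 432, ... Total copy cost for n insertions: 12 + 72 + ... = O(n) (geometric series with ratio 1/6). Amortized cost per insertion: O(n)/n = O(1).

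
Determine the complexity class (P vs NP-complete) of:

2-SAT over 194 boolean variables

This problem is in P: 2-SAT is solvable in linear time via implication-graph SCCs.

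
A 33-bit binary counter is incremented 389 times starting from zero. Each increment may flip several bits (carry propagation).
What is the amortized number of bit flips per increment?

Bit i flips on every 2^i-th increment, so over 389 increments bit i flips floor(389/2^i) times. Summing over i: total flips < 2 * 389. Amortized: < 2 = O(1) per increment.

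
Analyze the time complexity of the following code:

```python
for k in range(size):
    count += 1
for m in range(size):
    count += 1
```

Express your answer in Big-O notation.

Time complexity: O(n).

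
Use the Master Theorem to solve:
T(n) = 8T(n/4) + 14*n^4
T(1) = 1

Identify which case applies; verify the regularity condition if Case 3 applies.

a=8, b=4, f(n)=14*n^4.
log_4(8) = 1.5 < 4.
f(n) = Omega(n^(1.5+epsilon)) for some epsilon > 0, so Case 3 is the candidate.
Regularity: a*f(n/b) = 8*14*(n/4)^4 = (8/256)*14*n^4 <= c*f(n) with c = 8/256 < 1. Satisfied.
Case 3: T(n) = Theta(n^4).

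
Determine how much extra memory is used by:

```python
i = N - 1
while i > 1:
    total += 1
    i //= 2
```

Space complexity: O(1).
Only a constant amount of auxiliary storage is used; nothing grows with n.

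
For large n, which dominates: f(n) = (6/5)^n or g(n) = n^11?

f(n) = (6/5)^n grows faster: (6/5)^n is exponential with base 6/5 > 1, dominating every polynomial.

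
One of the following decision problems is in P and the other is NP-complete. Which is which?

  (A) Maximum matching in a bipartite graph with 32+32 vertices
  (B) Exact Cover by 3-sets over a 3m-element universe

(A) is P: Hopcroft-Karp runs in O(E sqrt(V)).
(B) is NP-complete: one of Karp's 21 NP-complete problems.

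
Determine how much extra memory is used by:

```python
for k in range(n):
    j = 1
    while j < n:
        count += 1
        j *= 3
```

Space complexity: O(1).
Only a constant amount of auxiliary storage is used; nothing grows with n.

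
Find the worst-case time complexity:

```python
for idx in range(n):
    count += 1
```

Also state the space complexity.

Time complexity: O(n).
Space complexity: O(1).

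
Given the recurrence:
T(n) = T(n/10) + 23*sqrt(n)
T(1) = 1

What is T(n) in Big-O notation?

Each level contributes sqrt(n/10^k). Geometric series with ratio 1/sqrt(10) < 1 sums to O(sqrt(n)).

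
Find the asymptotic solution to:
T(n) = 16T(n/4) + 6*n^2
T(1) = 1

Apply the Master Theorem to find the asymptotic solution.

a=16, b=4, f(n)=6*n^2. log_4(16) = 2. Case 2: T(n) = O(n^2 log n).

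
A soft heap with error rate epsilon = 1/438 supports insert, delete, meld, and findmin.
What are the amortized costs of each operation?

Soft heaps (Chazelle) allow up to an epsilon = 1/438 fraction of elements to have corrupted (raised) keys. Insert is O(log(1/epsilon)) = O(log 438) amortized -- the structure maintains heap-ordered binary trees of rank bounded by O(log(1/epsilon)). Meld concatenates root lists: O(1) amortized. Delete and findmin are O(1) amortized.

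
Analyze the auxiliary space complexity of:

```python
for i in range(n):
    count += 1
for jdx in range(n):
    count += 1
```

Space complexity: O(1).
Only a constant amount of auxiliary storage is used; nothing grows with n.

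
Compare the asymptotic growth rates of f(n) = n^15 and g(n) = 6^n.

g(n) = 6^n grows faster: any exponential with base > 1 dominates every polynomial.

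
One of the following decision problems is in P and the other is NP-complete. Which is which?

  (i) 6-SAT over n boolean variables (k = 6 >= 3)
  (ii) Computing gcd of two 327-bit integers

(i) is NP-complete: 3-SAT is NP-complete (Cook-Levin); k-SAT for k>=3 reduces from 3-SAT.
(ii) is P: the Euclidean algorithm runs in polynomial time in the bit-length.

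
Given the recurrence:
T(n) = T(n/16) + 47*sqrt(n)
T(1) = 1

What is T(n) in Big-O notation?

Each level contributes sqrt(n/16^k). Geometric series with ratio 1/sqrt(16) < 1 sums to O(sqrt(n)).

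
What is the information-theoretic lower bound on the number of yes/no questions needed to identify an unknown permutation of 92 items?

There are 92! = 12438414054641307255475324325873553077577991715875414356840239582938137710983519518443046123837041347353107486982656753664000000000000000000000 permutations. Each yes/no question gives at most 1 bit, so at least ceil(log_2(12438414054641307255475324325873553077577991715875414356840239582938137710983519518443046123837041347353107486982656753664000000000000000000000)) = 473 questions are needed.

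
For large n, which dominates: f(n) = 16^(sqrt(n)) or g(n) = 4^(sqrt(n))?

f(n) = 16^(sqrt(n)) grows faster: ratio is (16/4)^(sqrt(n)) -> infinity since 16/4 > 1.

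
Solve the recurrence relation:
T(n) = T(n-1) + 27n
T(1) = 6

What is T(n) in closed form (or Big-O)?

Unrolling: T(n) = 6 + 27*(2 + 3 + ... + n) = 6 + 27*(n(n+1)/2 - 1) = O(n^2).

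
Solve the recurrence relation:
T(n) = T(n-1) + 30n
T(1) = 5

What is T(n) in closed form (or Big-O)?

Unrolling: T(n) = 5 + 30*(2 + 3 + ... + n) = 5 + 30*(n(n+1)/2 - 1) = O(n^2).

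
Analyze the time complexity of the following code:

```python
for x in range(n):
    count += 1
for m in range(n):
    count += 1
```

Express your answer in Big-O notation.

Time complexity: O(n).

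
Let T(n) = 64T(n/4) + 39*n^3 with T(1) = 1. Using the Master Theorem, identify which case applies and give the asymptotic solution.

a=64, b=4, f(n)=39*n^3.
log_4(64) = 3, so n^(log_b(a)) = n^3.
f(n) = Theta(n^3), so Case 2 applies.
T(n) = Theta(n^3 log n).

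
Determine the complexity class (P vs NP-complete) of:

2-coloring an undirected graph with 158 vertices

This problem is in P: 2-coloring is bipartiteness testing via BFS, O(V+E).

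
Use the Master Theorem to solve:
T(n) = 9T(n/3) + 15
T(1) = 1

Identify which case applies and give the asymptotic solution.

a=9, b=3, f(n)=15.
log_3(9) = 2 > 0.
Since f(n) = O(n^0) is polynomially smaller than n^2, Case 1 applies.
T(n) = Theta(n^2).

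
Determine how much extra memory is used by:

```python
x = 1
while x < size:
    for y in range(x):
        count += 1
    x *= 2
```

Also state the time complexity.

Space complexity: O(1).
Only a constant amount of auxiliary storage is used; nothing grows with n.
Time complexity: O(n).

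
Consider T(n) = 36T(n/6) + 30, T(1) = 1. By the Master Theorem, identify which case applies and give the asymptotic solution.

a=36, b=6, f(n)=30.
log_6(36) = 2 > 0.
Since f(n) = O(n^0) is polynomially smaller than n^2, Case 1 applies.
T(n) = Theta(n^2).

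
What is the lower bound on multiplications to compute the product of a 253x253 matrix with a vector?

A 253x253 matrix-vector product has 253 inner products of length 253. Output depends on all 253^2 = 64009 matrix entries. At least 64009 multiplications needed.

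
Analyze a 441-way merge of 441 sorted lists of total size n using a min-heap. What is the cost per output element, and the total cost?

Maintain a min-heap of size 441 holding the current head of each list. Each output step does one extract-min (O(log 441)) and one insert of that list's next element (O(log 441)). Each of the n elements passes through the heap exactly once, so the total cost is O(n log 441), i.e. O(log 441) per output element.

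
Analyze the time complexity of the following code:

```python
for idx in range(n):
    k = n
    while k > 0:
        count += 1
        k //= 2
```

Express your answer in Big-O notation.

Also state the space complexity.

Time complexity: O(n log n).
Space complexity: O(1).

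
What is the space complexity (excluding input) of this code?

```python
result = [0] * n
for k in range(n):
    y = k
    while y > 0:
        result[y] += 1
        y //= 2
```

Space complexity: O(n).
Auxiliary storage grows linearly with the input size n in the worst case.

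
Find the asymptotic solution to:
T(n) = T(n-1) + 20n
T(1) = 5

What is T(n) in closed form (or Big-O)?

Unrolling: T(n) = 5 + 20*(2 + 3 + ... + n) = 5 + 20*(n(n+1)/2 - 1) = O(n^2).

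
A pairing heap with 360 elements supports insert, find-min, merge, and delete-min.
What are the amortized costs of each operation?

Pairing heaps are self-adjusting heap-ordered trees. Insert and merge link two roots: O(1). Find-min reads the root: O(1). Delete-min removes the root, then pairs children in two passes; amortized cost is O(log 360) = O(log n).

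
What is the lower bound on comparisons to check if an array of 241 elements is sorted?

To verify 241 elements are sorted, we must compare each consecutive pair. Skipping any pair allows an adversary to swap them. Therefore 240 comparisons are necessary and sufficient.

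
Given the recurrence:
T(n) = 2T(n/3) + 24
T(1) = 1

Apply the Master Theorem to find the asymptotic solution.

a=2, b=3, f(n)=24. log_3(2) = 0.6309. Case 1 of Master Theorem: T(n) = O(n^0.6309).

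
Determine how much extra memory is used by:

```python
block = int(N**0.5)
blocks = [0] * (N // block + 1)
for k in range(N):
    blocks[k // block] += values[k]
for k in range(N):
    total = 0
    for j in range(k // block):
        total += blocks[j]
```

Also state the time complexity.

Space complexity: O(sqrt(n)).
Storage scales with sqrt(n).
Time complexity: O(n * sqrt(n)).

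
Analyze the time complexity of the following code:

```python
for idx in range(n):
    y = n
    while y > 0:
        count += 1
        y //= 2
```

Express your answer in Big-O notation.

Time complexity: O(n log n).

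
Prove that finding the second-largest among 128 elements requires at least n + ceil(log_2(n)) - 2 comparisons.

Lower bound (adversary): identifying the maximum requires 128-1 comparisons (each eliminates one candidate). Assign weight 1 to each element; on each comparison the adversary lets the heavier side win and gives it the loser's weight. The max ends with weight 128, but each comparison it wins at most doubles its weight, so the max must win >= ceil(log_2(128)) = 7 comparisons. The second-largest is one of those 7 direct losers to the max, and identifying which one is largest needs >= 7-1 further comparisons. Total >= 128-1 + 7-1 = 133.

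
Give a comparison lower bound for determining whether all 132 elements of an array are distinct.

In the algebraic decision-tree model, the YES region for element distinctness on 132 elements has 132! connected components (one per ordering). Ben-Or's theorem then gives a lower bound of Omega(log(n!)) = Omega(n log n).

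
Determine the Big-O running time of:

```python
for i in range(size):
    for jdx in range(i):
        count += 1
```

Time complexity: O(n^2).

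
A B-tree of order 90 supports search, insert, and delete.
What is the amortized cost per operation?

B-tree of order 90 has height O(log_90 n). Each operation traverses the tree height. Splits during insert and merges during delete are O(1) each and occur at most once per level. Total cost per operation: O(log_90 n).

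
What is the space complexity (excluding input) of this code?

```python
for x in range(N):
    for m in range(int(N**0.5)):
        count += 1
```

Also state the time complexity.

Space complexity: O(1).
Only a constant amount of auxiliary storage is used; nothing grows with n.
Time complexity: O(n * sqrt(n)).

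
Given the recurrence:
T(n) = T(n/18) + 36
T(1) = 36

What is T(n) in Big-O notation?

Each step divides n by 18 and adds 36. After log_18(n) steps, T(n) = O(log n).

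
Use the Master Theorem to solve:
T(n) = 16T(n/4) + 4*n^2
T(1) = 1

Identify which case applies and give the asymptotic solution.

a=16, b=4, f(n)=4*n^2.
log_4(16) = 2, so n^(log_b(a)) = n^2.
f(n) = Theta(n^2), so Case 2 applies.
T(n) = Theta(n^2 log n).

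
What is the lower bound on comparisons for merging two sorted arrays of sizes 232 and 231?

Adversary argument: with sizes 232 and 231 (differing by at most 1), interleave the two arrays so that every consecutive pair in the output comes from different inputs. Then each of the 462 adjacent output pairs must be directly compared, or the algorithm cannot determine their relative order. So 462 comparisons are necessary; standard merge achieves this.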